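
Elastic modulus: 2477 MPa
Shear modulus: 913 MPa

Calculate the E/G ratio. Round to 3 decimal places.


E / G = 2477 / 913 = 2.713

2.713


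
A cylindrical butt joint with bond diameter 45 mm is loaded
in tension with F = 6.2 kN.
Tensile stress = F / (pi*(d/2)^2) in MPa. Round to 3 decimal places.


Area = pi * (45/2)^2 = 1590.4313 mm^2
Stress = 6.2*1000 / 1590.4313
= 3.898 MPa

3.898


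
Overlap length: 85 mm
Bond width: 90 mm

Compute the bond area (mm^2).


Bond area = 85 * 90 = 7650 mm^2

7650


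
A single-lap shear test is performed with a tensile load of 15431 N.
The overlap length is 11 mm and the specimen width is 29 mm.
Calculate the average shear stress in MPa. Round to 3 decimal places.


Shear stress = F / (overlap * width)
= 15431 / (11 * 29)
= 15431 / 319
= 48.373 MPa

48.373


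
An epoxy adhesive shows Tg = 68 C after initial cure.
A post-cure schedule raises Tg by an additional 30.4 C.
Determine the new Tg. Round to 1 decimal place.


New Tg = 68 + 30.4
= 98.4 C

98.4


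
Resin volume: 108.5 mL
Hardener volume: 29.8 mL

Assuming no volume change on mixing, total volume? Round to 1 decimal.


V_total = 108.5 + 29.8 = 138.3 mL

138.3


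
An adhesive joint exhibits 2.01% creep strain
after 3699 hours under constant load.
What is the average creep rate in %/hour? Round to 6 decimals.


Creep rate = strain / time
= 2.01 / 3699
= 0.000543 %/h

0.000543


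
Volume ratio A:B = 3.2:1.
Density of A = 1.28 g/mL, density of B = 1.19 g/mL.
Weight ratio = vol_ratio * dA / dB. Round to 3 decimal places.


Wt ratio = 3.2 * 1.28 / 1.19
= 3.442

3.442


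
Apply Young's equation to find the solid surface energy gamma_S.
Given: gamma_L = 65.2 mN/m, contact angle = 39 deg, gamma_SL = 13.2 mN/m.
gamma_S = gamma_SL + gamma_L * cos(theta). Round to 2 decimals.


theta_rad = 39 * pi/180 = 0.680678
gamma_S = 13.2 + 65.2 * cos(0.680678)
= 63.87 mN/m

63.87


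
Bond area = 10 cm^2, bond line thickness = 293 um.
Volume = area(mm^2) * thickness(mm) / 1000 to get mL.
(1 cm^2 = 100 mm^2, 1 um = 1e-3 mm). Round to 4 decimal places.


area_mm2 = 10 * 100 = 1000
blt_mm = 293 * 1e-3 = 0.293
vol_mm3 = 1000 * 0.293 = 293.0
vol_mL = 293.0 / 1000 = 0.2930 mL

0.2930


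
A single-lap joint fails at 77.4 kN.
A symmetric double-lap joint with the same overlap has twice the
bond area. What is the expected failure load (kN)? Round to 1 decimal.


Double-lap load = 2 * 77.4 = 154.8 kN

154.8


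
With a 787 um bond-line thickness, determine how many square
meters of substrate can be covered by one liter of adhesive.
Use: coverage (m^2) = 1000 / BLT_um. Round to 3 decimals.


Coverage = 1000 / 787 = 1.271 m^2

1.271


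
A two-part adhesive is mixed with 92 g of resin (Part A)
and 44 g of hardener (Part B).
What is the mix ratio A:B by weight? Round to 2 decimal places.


Mix ratio = mass_A / mass_B
= 92 / 44
= 2.09

2.09


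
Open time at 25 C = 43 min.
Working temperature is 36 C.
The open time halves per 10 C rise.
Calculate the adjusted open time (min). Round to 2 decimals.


factor = 2^((36 - 25) / 10) = 2.1435
ot = 43 / 2.1435 = 20.06 min

20.06


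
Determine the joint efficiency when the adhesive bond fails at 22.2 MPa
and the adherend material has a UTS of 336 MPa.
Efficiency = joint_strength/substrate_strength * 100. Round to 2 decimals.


Joint efficiency = 22.2 / 336 * 100
= 6.61%

6.61


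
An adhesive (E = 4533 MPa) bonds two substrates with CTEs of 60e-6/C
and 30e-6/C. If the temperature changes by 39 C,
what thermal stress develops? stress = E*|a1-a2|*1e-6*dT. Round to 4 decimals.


Stress = 4533 * |60 - 30| * 1e-6 * 39
= 5.3036 MPa

5.3036


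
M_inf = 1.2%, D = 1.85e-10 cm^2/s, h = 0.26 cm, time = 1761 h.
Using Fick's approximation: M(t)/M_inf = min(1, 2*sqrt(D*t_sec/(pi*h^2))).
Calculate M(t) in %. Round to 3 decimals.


t = 6339600 s
ratio = min(1, 2*sqrt(1.85e-10*6339600/(pi*0.0676)))
= 0.148627
M(t) = 1.2 * 0.148627 = 0.178%

0.178


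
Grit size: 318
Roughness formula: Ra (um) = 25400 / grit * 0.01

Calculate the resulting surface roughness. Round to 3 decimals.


Ra = 25400 / 318 * 0.01
= 0.799 um

0.799


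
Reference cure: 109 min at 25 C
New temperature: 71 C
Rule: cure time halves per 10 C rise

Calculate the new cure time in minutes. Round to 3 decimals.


factor = 2^((71-25)/10) = 24.2515
t_new = 109 / 24.2515 = 4.495 min

4.495


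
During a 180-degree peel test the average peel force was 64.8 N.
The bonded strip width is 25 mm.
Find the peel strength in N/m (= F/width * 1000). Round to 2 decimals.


Peel strength = F/width * 1000
= 64.8 / 25 * 1000
= 2592.00 N/m

2592.00


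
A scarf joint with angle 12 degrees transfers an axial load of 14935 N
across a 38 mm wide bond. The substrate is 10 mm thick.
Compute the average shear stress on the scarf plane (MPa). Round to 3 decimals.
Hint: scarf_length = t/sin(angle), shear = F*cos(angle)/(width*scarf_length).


scarf_length = 10 / sin(12 deg) = 48.0973 mm
cos(12 deg) = 0.978148
shear stress = 14935 * 0.978148 / (38 * 48.0973)
= 7.993 MPa

7.993


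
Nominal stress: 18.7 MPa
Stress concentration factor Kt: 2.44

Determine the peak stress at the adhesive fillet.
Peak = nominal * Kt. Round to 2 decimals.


Peak stress = 18.7 * 2.44
= 45.63 MPa

45.63


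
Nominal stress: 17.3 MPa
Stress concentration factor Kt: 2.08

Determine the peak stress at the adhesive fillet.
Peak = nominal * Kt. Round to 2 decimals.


Peak stress = 17.3 * 2.08
= 35.98 MPa

35.98


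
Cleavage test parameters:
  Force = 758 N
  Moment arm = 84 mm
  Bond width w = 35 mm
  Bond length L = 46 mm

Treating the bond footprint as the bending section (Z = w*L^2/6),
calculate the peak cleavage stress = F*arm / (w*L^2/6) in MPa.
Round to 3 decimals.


M = 758 * 84 = 63672 N*mm
Z = 35 * 46^2 / 6 = 74060 / 6 mm^3
sigma = M / Z = 6 * 63672 / 74060 = 382032 / 74060
= 5.158 MPa

5.158


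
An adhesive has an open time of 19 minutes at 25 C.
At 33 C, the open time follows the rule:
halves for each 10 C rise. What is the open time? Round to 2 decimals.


Factor = 2^((33-25)/10) = 1.7411
Open time = 19 / 1.7411 = 10.91 min

10.91


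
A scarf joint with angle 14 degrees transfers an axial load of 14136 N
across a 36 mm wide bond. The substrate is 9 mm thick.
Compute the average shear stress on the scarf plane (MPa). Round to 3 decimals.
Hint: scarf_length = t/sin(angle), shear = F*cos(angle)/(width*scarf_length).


scarf_length = 9 / sin(14 deg) = 37.2021 mm
cos(14 deg) = 0.970296
shear stress = 14136 * 0.970296 / (36 * 37.2021)
= 10.241 MPa

10.241


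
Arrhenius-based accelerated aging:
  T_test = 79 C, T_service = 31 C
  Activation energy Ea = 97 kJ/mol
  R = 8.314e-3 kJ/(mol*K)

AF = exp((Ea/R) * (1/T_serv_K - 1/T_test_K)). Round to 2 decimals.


T_test_K = 352.15, T_serv_K = 304.15
AF = exp((97/8.314e-3) * (1/304.15 - 1/352.15))
= 186.54

186.54


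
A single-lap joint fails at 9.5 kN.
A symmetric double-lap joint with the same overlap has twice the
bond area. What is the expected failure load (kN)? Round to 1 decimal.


Double-lap load = 2 * 9.5 = 19.0 kN

19.0


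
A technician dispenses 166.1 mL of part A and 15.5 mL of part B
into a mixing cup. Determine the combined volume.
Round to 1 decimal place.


Combined volume = 166.1 + 15.5
= 181.6 mL

181.6


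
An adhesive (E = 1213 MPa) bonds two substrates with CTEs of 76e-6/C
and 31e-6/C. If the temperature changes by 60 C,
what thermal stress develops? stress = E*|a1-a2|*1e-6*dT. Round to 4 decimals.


Stress = 1213 * |76 - 31| * 1e-6 * 60
= 3.2751 MPa

3.2751


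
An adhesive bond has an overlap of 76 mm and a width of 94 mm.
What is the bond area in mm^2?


Bond area = overlap * width
= 76 * 94
= 7144 mm^2

7144


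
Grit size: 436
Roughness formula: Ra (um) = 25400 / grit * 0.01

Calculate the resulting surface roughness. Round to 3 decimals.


Ra = 25400 / 436 * 0.01
= 0.583 um

0.583


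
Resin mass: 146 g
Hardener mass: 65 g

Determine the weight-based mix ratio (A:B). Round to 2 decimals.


Ratio = 146 / 65 = 2.25

2.25


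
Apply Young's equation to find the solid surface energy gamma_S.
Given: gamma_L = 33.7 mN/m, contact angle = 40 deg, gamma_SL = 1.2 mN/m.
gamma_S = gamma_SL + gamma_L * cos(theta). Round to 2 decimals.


theta_rad = 40 * pi/180 = 0.698132
gamma_S = 1.2 + 33.7 * cos(0.698132)
= 27.02 mN/m

27.02


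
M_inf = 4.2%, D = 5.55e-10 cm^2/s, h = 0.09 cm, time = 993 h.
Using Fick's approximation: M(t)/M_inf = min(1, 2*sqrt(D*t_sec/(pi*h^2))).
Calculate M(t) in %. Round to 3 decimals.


t = 3574800 s
ratio = min(1, 2*sqrt(5.55e-10*3574800/(pi*0.0081)))
= 0.558451
M(t) = 4.2 * 0.558451 = 2.345%

2.345


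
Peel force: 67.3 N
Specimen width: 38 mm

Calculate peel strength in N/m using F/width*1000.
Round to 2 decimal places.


Peel strength = 67.3 / 38 * 1000 = 1771.05 N/m

1771.05


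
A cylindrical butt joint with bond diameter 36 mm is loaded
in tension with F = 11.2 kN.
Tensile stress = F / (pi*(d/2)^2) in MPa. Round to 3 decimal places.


Area = pi * (36/2)^2 = 1017.8760 mm^2
Stress = 11.2*1000 / 1017.8760
= 11.003 MPa

11.003


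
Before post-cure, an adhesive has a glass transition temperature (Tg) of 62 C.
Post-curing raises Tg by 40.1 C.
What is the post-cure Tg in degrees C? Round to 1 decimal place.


Tg_post = Tg_base + delta_Tg
= 62 + 40.1
= 102.1 C

102.1


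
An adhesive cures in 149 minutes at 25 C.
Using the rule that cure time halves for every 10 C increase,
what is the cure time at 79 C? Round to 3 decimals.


Factor = 2^((79 - 25) / 10) = 42.2243
Cure time = 149 / 42.2243
= 3.529 minutes

3.529


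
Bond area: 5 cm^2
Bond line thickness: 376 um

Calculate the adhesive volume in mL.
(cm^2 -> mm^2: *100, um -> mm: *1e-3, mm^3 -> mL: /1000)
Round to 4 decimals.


V = 5*100 * 376*1e-3 / 1000
= 0.1880 mL

0.1880


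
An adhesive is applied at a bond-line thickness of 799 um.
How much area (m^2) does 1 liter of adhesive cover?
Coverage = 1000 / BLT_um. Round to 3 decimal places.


Coverage = 1000 / 799 = 1.252 m^2

1.252


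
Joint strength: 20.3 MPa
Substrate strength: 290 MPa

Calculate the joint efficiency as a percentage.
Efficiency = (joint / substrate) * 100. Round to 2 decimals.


Efficiency = (20.3 / 290) * 100 = 7.00%

7.00


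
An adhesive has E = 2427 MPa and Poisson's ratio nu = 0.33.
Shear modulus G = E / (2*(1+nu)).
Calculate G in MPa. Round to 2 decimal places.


G = 2427 / (2*(1+0.33))
= 2427 / 2.66
= 912.41 MPa

912.41


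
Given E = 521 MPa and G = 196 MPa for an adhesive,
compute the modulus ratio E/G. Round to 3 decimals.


E/G ratio = 521 / 196 = 2.658

2.658


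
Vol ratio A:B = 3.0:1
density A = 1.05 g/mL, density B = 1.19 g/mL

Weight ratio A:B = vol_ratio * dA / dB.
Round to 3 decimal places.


Weight ratio = 3.0 * 1.05 / 1.19
= 2.647

2.647


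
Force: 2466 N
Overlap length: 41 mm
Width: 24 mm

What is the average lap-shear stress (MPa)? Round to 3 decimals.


Average shear stress = F / (overlap * width)
= 2466 / (41 * 24)
= 2.506 MPa

2.506


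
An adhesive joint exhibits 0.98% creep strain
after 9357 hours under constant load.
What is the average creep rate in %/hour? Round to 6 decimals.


Creep rate = strain / time
= 0.98 / 9357
= 0.000105 %/h

0.000105


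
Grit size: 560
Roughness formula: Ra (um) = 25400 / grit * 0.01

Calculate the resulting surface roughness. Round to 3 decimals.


Ra = 25400 / 560 * 0.01
= 0.454 um

0.454


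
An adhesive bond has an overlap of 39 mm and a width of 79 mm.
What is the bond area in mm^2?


Bond area = overlap * width
= 39 * 79
= 3081 mm^2

3081


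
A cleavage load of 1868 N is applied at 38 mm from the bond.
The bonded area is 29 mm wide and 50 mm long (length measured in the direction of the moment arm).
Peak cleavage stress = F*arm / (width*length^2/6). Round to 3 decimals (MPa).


Moment = 1868 * 38 = 70984 N*mm
Section modulus = 29 * 2500 / 6 = 72500 / 6 mm^3
Stress = 70984 / (72500 / 6) = 425904 / 72500
= 5.875 MPa

5.875


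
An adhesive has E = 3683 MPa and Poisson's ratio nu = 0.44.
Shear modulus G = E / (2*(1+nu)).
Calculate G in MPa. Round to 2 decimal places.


G = 3683 / (2*(1+0.44))
= 3683 / 2.88
= 1278.82 MPa

1278.82


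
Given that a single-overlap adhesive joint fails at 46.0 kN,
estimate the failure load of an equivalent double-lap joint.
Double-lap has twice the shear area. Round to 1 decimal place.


Double-lap factor = 2
Expected load = 46.0 * 2 = 92.0 kN

92.0


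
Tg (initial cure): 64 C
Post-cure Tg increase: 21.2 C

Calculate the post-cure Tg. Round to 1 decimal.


Post-cure Tg = 64 + 21.2 = 85.2 C

85.2


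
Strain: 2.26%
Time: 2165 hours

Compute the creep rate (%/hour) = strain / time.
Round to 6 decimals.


Creep rate = 2.26 / 2165
= 0.001044 %/h

0.001044


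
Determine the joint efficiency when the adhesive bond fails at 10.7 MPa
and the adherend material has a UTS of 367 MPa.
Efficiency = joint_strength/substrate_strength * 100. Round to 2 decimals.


Joint efficiency = 10.7 / 367 * 100
= 2.92%

2.92


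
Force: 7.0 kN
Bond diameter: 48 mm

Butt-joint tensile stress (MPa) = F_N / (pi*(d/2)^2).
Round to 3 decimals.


F_N = 7.0 * 1000 = 7000.0 N
A = pi*(24.0)^2 = 1809.5574 mm^2
stress = 7000.0 / 1809.5574 = 3.868 MPa

3.868


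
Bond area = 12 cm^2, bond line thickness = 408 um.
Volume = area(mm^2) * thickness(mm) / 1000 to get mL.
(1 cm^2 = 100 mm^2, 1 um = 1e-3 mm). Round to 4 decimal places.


area_mm2 = 12 * 100 = 1200
blt_mm = 408 * 1e-3 = 0.408
vol_mm3 = 1200 * 0.408 = 489.6
vol_mL = 489.6 / 1000 = 0.4896 mL

0.4896


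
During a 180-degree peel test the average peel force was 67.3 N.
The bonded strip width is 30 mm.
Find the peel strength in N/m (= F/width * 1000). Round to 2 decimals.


Peel strength = F/width * 1000
= 67.3 / 30 * 1000
= 2243.33 N/m

2243.33


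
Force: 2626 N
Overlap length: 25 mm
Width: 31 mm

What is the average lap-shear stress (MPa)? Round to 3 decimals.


Average shear stress = F / (overlap * width)
= 2626 / (25 * 31)
= 3.388 MPa

3.388


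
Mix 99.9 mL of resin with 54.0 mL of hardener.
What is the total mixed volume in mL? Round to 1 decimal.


Total = 99.9 + 54.0 = 153.9 mL

153.9


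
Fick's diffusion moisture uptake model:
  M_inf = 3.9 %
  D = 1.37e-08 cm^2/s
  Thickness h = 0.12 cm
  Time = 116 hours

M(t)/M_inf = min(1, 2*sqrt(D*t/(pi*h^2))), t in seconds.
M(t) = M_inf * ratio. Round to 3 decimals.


t_sec = 116 * 3600 = 417600
ratio = 2*sqrt(1.37e-08*417600/(pi*0.12^2))
= min(1, 0.711237)
= 0.711237
M(t) = 3.9 * 0.711237 = 2.774 %

2.774


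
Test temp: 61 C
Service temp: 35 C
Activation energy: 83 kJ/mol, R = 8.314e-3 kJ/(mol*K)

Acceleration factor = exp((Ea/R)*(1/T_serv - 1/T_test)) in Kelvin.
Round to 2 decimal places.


AF = exp((83/0.008314)*(1/308.15 - 1/334.15))
= 12.44

12.44


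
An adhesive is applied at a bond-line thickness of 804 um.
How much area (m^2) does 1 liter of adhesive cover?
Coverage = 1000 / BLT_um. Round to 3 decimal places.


Coverage = 1000 / 804 = 1.244 m^2

1.244


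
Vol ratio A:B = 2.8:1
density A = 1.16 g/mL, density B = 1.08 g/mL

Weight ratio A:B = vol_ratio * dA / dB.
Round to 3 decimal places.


Weight ratio = 2.8 * 1.16 / 1.08
= 3.007

3.007


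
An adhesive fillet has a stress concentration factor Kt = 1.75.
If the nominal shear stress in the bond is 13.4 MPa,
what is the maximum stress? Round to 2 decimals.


Max stress = 13.4 * 1.75 = 23.45 MPa

23.45


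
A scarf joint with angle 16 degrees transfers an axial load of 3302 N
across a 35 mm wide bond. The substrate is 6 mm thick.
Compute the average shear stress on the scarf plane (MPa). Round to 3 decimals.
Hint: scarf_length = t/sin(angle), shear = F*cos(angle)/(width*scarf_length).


scarf_length = 6 / sin(16 deg) = 21.7677 mm
cos(16 deg) = 0.961262
shear stress = 3302 * 0.961262 / (35 * 21.7677)
= 4.166 MPa

4.166


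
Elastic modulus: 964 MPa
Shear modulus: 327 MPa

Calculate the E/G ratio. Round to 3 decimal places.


E / G = 964 / 327 = 2.948

2.948


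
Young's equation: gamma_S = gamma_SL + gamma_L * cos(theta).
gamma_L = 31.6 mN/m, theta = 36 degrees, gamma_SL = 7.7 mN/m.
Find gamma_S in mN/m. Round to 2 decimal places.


cos(36 deg) = 0.809017
gamma_S = 7.7 + 31.6 * 0.809017
= 33.26 mN/m

33.26


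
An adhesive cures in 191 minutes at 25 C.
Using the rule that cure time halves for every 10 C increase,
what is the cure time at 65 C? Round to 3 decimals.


Factor = 2^((65 - 25) / 10) = 16.0000
Cure time = 191 / 16.0000
= 11.938 minutes

11.938


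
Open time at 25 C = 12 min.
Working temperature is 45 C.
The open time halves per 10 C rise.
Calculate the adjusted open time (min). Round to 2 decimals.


factor = 2^((45 - 25) / 10) = 4.0000
ot = 12 / 4.0000 = 3.00 min

3.00


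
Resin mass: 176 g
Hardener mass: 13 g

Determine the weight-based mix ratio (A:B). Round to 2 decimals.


Ratio = 176 / 13 = 13.54

13.54


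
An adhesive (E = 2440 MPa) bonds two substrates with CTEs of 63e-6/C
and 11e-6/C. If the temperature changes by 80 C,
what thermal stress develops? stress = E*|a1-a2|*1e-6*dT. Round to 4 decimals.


Stress = 2440 * |63 - 11| * 1e-6 * 80
= 10.1504 MPa

10.1504


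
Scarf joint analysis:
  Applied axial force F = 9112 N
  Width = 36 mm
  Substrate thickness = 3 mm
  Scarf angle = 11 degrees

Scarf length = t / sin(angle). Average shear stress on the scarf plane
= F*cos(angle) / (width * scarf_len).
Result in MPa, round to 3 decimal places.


Scarf length = 3 / sin(11 deg) = 15.7225 mm
cos(11 deg) = 0.981627
Shear = 9112 * 0.981627 / (36 * 15.7225)
= 15.803 MPa

15.803


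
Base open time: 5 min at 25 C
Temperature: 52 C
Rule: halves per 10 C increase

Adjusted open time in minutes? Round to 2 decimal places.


Acceleration = 2^((52-25)/10) = 6.4980
Open time = 5 / 6.4980 = 0.77 min

0.77


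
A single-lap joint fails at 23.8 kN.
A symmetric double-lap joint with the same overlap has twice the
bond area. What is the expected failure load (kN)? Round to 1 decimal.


Double-lap load = 2 * 23.8 = 47.6 kN

47.6


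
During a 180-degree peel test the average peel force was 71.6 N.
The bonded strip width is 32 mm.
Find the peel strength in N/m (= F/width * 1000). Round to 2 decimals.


Peel strength = F/width * 1000
= 71.6 / 32 * 1000
= 2237.50 N/m

2237.50


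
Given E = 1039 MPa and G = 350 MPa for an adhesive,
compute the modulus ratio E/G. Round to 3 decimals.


E/G ratio = 1039 / 350 = 2.969

2.969


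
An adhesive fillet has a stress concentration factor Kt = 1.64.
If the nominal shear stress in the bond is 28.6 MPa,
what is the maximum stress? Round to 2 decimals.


Max stress = 28.6 * 1.64 = 46.90 MPa

46.90


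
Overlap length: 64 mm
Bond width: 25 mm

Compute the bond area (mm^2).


Bond area = 64 * 25 = 1600 mm^2

1600


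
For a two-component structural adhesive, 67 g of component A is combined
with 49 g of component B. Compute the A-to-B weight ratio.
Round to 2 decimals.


Weight ratio A:B = 67 / 49
= 1.37

1.37


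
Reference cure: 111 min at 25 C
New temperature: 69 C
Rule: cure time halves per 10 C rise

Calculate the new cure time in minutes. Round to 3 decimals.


factor = 2^((69-25)/10) = 21.1121
t_new = 111 / 21.1121 = 5.258 min

5.258


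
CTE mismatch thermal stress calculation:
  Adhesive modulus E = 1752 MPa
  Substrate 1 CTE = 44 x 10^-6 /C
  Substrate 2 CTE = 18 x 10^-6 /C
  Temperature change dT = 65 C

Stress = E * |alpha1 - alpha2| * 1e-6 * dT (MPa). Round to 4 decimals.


delta_alpha = |44 - 18| = 26 x 10^-6/C
Stress = 1752 * 26e-6 * 65
= 2.9609 MPa

2.9609


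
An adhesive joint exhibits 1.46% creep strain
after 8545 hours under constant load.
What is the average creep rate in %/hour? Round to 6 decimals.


Creep rate = strain / time
= 1.46 / 8545
= 0.000171 %/h

0.000171


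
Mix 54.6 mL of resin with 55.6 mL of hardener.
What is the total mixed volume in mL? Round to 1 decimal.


Total = 54.6 + 55.6 = 110.2 mL

110.2


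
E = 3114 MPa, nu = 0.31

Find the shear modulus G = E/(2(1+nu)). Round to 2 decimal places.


G = 3114 / (2 * 1.31)
= 1188.55 MPa

1188.55


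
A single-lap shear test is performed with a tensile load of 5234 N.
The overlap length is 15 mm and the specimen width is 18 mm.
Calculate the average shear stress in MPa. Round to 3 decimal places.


Shear stress = F / (overlap * width)
= 5234 / (15 * 18)
= 5234 / 270
= 19.385 MPa

19.385


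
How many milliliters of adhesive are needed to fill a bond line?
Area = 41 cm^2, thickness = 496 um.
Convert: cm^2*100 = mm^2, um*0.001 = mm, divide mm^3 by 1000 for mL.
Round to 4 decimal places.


= (41 * 100) * (496 * 0.001) / 1000
= 2.0336 mL

2.0336


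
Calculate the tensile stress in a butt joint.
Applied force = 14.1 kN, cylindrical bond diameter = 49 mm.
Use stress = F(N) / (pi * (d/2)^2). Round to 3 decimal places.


A = pi * 24.5^2 = 1885.7410 mm^2
sigma = 14100.0 / 1885.7410 = 7.477 MPa

7.477


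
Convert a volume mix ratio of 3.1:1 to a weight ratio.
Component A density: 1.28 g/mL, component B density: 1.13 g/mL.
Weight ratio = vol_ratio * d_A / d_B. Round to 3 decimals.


= 3.1 * 1.28 / 1.13 = 3.512

3.512


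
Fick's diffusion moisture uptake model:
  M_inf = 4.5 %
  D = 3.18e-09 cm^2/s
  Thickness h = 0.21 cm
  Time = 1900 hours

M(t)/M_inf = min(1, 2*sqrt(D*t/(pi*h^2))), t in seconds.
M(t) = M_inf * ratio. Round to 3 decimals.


t_sec = 1900 * 3600 = 6840000
ratio = 2*sqrt(3.18e-09*6840000/(pi*0.21^2))
= min(1, 0.792460)
= 0.792460
M(t) = 4.5 * 0.792460 = 3.566 %

3.566


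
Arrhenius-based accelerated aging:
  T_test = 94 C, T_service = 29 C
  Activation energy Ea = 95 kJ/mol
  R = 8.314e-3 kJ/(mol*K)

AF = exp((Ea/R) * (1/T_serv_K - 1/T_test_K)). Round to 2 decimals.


T_test_K = 367.15, T_serv_K = 302.15
AF = exp((95/8.314e-3) * (1/302.15 - 1/367.15))
= 808.48

808.48


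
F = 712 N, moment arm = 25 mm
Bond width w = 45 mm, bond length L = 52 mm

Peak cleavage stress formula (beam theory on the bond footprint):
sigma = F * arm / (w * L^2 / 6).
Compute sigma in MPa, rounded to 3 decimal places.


sigma = (712 * 25) / (45 * 2704 / 6)
= 17800 * 6 / 121680
= 106800 / 121680
= 0.878 MPa

0.878


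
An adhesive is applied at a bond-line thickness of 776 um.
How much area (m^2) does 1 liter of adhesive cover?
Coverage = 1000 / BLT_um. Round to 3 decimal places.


Coverage = 1000 / 776 = 1.289 m^2

1.289


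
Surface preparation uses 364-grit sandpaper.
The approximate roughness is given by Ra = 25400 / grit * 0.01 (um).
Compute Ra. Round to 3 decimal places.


Ra = 25400 / 364 * 0.01
= 254 / 364
= 0.698 um

0.698


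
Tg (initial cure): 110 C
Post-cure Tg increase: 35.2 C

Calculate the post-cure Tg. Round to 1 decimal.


Post-cure Tg = 110 + 35.2 = 145.2 C

145.2


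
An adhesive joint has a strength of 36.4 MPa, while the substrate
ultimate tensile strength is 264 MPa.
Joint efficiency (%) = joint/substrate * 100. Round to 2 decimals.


Efficiency = 36.4 / 264 * 100
= 13.79%

13.79


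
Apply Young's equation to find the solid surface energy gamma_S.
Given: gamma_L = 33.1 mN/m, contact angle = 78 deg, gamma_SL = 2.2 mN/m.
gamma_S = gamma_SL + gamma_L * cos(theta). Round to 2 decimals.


theta_rad = 78 * pi/180 = 1.361357
gamma_S = 2.2 + 33.1 * cos(1.361357)
= 9.08 mN/m

9.08


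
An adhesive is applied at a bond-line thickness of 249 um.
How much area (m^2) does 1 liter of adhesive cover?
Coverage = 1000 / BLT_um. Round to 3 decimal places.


Coverage = 1000 / 249 = 4.016 m^2

4.016


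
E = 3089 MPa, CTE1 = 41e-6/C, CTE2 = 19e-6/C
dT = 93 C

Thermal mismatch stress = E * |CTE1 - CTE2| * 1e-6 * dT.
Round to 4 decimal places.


= 3089 * 22e-6 * 93
= 6.3201 MPa

6.3201


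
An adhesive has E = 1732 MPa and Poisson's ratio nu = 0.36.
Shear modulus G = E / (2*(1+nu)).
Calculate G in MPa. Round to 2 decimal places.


G = 1732 / (2*(1+0.36))
= 1732 / 2.72
= 636.76 MPa

636.76


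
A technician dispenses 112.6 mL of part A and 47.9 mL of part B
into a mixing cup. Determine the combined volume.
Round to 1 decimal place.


Combined volume = 112.6 + 47.9
= 160.5 mL

160.5


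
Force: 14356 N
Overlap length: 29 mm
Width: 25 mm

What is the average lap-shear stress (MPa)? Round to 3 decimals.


Average shear stress = F / (overlap * width)
= 14356 / (29 * 25)
= 19.801 MPa

19.801


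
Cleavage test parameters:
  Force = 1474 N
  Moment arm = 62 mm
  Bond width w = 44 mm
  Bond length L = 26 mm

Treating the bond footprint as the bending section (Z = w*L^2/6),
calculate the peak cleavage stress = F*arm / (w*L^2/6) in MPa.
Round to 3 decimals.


M = 1474 * 62 = 91388 N*mm
Z = 44 * 26^2 / 6 = 29744 / 6 mm^3
sigma = M / Z = 6 * 91388 / 29744 = 548328 / 29744
= 18.435 MPa

18.435


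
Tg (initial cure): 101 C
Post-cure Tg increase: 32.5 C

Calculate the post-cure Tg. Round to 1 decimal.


Post-cure Tg = 101 + 32.5 = 133.5 C

133.5


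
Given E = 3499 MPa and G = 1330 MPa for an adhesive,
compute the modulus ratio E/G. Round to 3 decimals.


E/G ratio = 3499 / 1330 = 2.631

2.631


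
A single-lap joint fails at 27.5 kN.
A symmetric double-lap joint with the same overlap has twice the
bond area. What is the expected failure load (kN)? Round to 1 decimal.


Double-lap load = 2 * 27.5 = 55.0 kN

55.0


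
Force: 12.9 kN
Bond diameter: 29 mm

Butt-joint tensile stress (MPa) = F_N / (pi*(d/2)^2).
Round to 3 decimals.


F_N = 12.9 * 1000 = 12900.0 N
A = pi*(14.5)^2 = 660.5199 mm^2
stress = 12900.0 / 660.5199 = 19.530 MPa

19.530


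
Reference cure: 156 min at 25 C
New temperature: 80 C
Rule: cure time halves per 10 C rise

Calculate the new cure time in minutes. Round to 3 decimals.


factor = 2^((80-25)/10) = 45.2548
t_new = 156 / 45.2548 = 3.447 min

3.447


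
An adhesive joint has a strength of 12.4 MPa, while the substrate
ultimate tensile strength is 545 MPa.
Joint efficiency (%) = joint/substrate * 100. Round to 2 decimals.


Efficiency = 12.4 / 545 * 100
= 2.28%

2.28


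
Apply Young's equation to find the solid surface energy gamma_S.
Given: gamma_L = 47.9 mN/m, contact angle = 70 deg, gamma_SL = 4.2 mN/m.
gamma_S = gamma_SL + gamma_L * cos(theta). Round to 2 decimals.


theta_rad = 70 * pi/180 = 1.221730
gamma_S = 4.2 + 47.9 * cos(1.221730)
= 20.58 mN/m

20.58


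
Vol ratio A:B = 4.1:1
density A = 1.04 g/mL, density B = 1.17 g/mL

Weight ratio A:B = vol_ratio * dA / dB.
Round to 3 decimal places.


Weight ratio = 4.1 * 1.04 / 1.17
= 3.644

3.644


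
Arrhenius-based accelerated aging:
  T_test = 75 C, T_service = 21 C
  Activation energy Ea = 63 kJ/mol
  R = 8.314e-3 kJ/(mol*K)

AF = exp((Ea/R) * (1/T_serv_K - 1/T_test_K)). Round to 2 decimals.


T_test_K = 348.15, T_serv_K = 294.15
AF = exp((63/8.314e-3) * (1/294.15 - 1/348.15))
= 54.36

54.36


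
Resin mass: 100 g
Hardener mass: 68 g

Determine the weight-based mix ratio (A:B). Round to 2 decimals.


Ratio = 100 / 68 = 1.47

1.47


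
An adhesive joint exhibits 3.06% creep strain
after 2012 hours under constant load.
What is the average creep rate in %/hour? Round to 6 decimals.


Creep rate = strain / time
= 3.06 / 2012
= 0.001521 %/h

0.001521


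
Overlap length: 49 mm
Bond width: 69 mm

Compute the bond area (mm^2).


Bond area = 49 * 69 = 3381 mm^2

3381


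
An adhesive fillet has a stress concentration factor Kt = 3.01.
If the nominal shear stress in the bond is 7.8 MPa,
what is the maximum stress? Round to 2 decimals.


Max stress = 7.8 * 3.01 = 23.48 MPa

23.48


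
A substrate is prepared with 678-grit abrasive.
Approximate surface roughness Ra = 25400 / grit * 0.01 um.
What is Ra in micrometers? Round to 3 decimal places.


Ra = 25400 / 678 * 0.01 = 0.375 um

0.375


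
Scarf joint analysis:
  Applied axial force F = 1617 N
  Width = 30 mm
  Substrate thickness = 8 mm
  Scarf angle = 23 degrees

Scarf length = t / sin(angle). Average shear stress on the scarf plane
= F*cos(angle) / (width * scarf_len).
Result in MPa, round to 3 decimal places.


Scarf length = 8 / sin(23 deg) = 20.4744 mm
cos(23 deg) = 0.920505
Shear = 1617 * 0.920505 / (30 * 20.4744)
= 2.423 MPa

2.423


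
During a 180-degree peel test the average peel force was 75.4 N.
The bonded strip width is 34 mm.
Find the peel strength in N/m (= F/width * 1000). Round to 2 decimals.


Peel strength = F/width * 1000
= 75.4 / 34 * 1000
= 2217.65 N/m

2217.65


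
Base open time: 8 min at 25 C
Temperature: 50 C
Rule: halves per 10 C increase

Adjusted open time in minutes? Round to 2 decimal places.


Acceleration = 2^((50-25)/10) = 5.6569
Open time = 8 / 5.6569 = 1.41 min

1.41


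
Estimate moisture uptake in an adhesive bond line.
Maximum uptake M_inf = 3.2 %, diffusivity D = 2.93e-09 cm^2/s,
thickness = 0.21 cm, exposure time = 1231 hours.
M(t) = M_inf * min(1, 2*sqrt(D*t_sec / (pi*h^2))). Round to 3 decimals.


Convert time: 1231 h = 4431600 s
ratio = min(1, 2*sqrt(2.93e-09*4431600/(pi*0.21^2)))
= 0.612280
M(t) = 3.2 * 0.612280 = 1.959%

1.959


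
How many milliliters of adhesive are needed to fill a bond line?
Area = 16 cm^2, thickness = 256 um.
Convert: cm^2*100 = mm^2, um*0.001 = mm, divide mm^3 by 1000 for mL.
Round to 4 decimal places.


= (16 * 100) * (256 * 0.001) / 1000
= 0.4096 mL

0.4096


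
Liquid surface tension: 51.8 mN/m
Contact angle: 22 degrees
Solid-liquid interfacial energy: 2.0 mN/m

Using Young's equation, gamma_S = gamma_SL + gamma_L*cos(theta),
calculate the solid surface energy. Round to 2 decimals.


gamma_S = 2.0 + 51.8 * cos(22)
= 50.03 mN/m

50.03


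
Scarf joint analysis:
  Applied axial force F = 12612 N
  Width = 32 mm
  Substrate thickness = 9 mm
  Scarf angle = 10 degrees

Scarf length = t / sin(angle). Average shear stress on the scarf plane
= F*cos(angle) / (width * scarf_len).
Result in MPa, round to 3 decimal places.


Scarf length = 9 / sin(10 deg) = 51.8289 mm
cos(10 deg) = 0.984808
Shear = 12612 * 0.984808 / (32 * 51.8289)
= 7.489 MPa

7.489


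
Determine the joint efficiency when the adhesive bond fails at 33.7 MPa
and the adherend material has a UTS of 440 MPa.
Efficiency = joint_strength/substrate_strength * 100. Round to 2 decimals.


Joint efficiency = 33.7 / 440 * 100
= 7.66%

7.66


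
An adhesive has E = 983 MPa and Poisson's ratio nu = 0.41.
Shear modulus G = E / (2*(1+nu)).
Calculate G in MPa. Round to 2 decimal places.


G = 983 / (2*(1+0.41))
= 983 / 2.82
= 348.58 MPa

348.58


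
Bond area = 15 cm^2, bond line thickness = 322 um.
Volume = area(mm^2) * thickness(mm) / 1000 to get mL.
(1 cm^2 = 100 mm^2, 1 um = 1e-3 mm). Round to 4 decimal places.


area_mm2 = 15 * 100 = 1500
blt_mm = 322 * 1e-3 = 0.322
vol_mm3 = 1500 * 0.322 = 483.0
vol_mL = 483.0 / 1000 = 0.4830 mL

0.4830


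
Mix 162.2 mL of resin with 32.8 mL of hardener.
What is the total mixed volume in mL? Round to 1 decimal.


Total = 162.2 + 32.8 = 195.0 mL

195.0


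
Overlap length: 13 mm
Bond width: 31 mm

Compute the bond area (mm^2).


Bond area = 13 * 31 = 403 mm^2

403


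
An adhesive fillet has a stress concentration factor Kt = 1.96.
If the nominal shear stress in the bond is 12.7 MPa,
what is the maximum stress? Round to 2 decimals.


Max stress = 12.7 * 1.96 = 24.89 MPa

24.89


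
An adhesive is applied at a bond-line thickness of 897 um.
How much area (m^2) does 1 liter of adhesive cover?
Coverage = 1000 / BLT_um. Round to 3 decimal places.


Coverage = 1000 / 897 = 1.115 m^2

1.115


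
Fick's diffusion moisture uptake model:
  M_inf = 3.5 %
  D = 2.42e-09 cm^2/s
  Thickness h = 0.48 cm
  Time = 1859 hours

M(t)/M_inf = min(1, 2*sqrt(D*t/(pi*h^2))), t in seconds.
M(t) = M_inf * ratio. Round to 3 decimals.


t_sec = 1859 * 3600 = 6692400
ratio = 2*sqrt(2.42e-09*6692400/(pi*0.48^2))
= min(1, 0.299166)
= 0.299166
M(t) = 3.5 * 0.299166 = 1.047 %

1.047


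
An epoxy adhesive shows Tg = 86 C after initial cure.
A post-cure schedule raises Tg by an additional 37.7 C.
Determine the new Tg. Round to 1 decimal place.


New Tg = 86 + 37.7
= 123.7 C

123.7


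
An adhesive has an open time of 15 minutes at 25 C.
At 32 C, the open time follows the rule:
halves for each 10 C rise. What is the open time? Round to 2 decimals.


Factor = 2^((32-25)/10) = 1.6245
Open time = 15 / 1.6245 = 9.23 min

9.23


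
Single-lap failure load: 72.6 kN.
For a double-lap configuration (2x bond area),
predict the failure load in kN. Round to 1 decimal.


Failure load = 72.6 * 2 = 145.2 kN

145.2


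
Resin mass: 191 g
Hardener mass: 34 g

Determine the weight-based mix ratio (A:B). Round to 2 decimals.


Ratio = 191 / 34 = 5.62

5.62


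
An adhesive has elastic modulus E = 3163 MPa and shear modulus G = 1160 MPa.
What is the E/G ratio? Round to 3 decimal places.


E/G = 3163 / 1160 = 2.727

2.727


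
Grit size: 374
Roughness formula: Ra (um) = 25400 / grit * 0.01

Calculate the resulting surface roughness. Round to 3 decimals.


Ra = 25400 / 374 * 0.01
= 0.679 um

0.679


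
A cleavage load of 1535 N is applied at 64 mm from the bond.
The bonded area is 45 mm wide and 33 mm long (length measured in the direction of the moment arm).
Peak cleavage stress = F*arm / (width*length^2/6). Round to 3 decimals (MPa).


Moment = 1535 * 64 = 98240 N*mm
Section modulus = 45 * 1089 / 6 = 49005 / 6 mm^3
Stress = 98240 / (49005 / 6) = 589440 / 49005
= 12.028 MPa

12.028


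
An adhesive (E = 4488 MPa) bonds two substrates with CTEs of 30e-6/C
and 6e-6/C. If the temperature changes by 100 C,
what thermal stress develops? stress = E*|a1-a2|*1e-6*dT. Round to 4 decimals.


Stress = 4488 * |30 - 6| * 1e-6 * 100
= 10.7712 MPa

10.7712


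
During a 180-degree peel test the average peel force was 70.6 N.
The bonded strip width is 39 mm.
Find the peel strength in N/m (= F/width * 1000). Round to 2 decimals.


Peel strength = F/width * 1000
= 70.6 / 39 * 1000
= 1810.26 N/m

1810.26


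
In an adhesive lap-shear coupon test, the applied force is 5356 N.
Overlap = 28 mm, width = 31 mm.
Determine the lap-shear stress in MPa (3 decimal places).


stress = F / (overlap * width)
= 5356 / (28 * 31)
= 6.171 MPa

6.171


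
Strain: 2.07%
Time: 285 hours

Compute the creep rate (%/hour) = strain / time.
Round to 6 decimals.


Creep rate = 2.07 / 285
= 0.007263 %/h

0.007263


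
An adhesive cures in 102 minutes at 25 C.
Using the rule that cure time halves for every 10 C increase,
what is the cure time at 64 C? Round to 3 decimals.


Factor = 2^((64 - 25) / 10) = 14.9285
Cure time = 102 / 14.9285
= 6.833 minutes

6.833


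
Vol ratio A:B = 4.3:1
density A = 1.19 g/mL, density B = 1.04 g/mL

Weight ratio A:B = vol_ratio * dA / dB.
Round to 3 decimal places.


Weight ratio = 4.3 * 1.19 / 1.04
= 4.920

4.920


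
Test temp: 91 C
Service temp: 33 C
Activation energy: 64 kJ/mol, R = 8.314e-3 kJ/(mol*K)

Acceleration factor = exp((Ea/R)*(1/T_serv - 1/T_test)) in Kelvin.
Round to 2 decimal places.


AF = exp((64/0.008314)*(1/306.15 - 1/364.15))
= 54.86

54.86


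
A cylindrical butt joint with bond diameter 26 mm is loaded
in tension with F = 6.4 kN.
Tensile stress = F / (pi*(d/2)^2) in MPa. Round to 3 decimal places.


Area = pi * (26/2)^2 = 530.9292 mm^2
Stress = 6.4*1000 / 530.9292
= 12.054 MPa

12.054


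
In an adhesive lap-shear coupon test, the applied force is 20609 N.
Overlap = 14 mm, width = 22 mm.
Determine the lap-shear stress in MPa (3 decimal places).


stress = F / (overlap * width)
= 20609 / (14 * 22)
= 66.912 MPa

66.912


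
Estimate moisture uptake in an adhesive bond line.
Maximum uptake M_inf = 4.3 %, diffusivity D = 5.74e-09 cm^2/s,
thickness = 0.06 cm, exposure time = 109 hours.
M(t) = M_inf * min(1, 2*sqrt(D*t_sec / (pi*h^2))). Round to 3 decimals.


Convert time: 109 h = 392400 s
ratio = min(1, 2*sqrt(5.74e-09*392400/(pi*0.06^2)))
= 0.892533
M(t) = 4.3 * 0.892533 = 3.838%

3.838


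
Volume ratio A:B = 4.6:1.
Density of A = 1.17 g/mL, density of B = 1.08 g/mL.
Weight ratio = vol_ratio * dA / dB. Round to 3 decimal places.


Wt ratio = 4.6 * 1.17 / 1.08
= 4.983

4.983


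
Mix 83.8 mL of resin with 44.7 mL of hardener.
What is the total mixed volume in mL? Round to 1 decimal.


Total = 83.8 + 44.7 = 128.5 mL

128.5


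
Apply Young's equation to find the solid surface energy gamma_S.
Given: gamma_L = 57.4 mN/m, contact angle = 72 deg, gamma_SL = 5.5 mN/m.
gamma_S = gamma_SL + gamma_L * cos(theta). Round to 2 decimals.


theta_rad = 72 * pi/180 = 1.256637
gamma_S = 5.5 + 57.4 * cos(1.256637)
= 23.24 mN/m

23.24


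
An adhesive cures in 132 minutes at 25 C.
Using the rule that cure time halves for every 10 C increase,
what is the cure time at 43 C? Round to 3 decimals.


Factor = 2^((43 - 25) / 10) = 3.4822
Cure time = 132 / 3.4822
= 37.907 minutes

37.907


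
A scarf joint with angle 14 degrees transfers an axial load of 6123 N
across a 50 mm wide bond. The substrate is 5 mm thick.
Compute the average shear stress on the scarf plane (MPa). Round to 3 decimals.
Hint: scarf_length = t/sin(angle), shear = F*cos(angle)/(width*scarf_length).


scarf_length = 5 / sin(14 deg) = 20.6678 mm
cos(14 deg) = 0.970296
shear stress = 6123 * 0.970296 / (50 * 20.6678)
= 5.749 MPa

5.749


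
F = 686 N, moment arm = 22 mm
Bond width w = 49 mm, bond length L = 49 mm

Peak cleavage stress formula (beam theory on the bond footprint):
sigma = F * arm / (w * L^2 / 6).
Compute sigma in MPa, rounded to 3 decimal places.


sigma = (686 * 22) / (49 * 2401 / 6)
= 15092 * 6 / 117649
= 90552 / 117649
= 0.770 MPa

0.770


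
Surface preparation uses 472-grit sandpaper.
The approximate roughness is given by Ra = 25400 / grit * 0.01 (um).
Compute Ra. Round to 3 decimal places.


Ra = 25400 / 472 * 0.01
= 254 / 472
= 0.538 um

0.538


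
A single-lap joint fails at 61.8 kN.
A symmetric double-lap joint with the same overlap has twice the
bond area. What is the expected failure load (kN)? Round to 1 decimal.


Double-lap load = 2 * 61.8 = 123.6 kN

123.6


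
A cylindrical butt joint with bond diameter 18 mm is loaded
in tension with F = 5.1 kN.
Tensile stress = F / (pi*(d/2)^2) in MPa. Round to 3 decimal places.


Area = pi * (18/2)^2 = 254.4690 mm^2
Stress = 5.1*1000 / 254.4690
= 20.042 MPa

20.042


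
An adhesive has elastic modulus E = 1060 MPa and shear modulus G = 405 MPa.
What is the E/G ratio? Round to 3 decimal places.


E/G = 1060 / 405 = 2.617

2.617


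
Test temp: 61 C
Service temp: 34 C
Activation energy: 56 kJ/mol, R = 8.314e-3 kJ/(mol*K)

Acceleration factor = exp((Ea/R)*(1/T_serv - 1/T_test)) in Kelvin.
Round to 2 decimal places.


AF = exp((56/0.008314)*(1/307.15 - 1/334.15))
= 5.88

5.88


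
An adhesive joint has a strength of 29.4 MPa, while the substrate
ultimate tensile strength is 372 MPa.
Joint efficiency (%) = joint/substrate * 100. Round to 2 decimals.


Efficiency = 29.4 / 372 * 100
= 7.90%

7.90


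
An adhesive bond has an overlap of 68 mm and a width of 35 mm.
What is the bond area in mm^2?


Bond area = overlap * width
= 68 * 35
= 2380 mm^2

2380


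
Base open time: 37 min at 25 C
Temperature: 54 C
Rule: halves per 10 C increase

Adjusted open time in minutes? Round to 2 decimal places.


Acceleration = 2^((54-25)/10) = 7.4643
Open time = 37 / 7.4643 = 4.96 min

4.96


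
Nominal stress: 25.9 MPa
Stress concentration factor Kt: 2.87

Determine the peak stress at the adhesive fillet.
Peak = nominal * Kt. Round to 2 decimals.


Peak stress = 25.9 * 2.87
= 74.33 MPa

74.33
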